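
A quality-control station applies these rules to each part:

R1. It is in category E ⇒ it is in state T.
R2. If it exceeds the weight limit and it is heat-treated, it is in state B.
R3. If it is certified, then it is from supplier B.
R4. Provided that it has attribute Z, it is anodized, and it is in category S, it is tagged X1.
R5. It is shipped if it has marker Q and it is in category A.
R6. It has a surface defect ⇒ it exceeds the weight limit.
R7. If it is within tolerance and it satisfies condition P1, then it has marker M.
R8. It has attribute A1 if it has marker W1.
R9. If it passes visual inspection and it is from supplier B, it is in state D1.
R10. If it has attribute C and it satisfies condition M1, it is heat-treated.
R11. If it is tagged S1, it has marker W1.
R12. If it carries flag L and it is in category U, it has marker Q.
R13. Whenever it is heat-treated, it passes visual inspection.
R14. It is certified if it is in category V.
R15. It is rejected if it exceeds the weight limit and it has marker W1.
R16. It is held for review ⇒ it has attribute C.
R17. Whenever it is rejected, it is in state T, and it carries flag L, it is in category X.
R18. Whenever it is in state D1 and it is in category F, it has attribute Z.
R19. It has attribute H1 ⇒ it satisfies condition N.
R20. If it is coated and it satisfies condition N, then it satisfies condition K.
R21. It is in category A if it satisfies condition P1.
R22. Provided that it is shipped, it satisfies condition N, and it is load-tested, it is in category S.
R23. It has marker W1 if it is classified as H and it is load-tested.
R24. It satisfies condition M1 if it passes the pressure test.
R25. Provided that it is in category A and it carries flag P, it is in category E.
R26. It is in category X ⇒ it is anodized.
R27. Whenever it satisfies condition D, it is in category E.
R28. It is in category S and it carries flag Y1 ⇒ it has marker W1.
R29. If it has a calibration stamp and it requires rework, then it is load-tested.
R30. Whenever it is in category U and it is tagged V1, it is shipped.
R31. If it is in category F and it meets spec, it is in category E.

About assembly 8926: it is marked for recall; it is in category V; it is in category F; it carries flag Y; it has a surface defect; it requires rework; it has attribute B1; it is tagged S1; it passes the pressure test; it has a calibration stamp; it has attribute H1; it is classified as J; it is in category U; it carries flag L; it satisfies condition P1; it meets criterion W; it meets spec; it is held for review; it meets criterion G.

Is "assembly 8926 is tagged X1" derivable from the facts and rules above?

By R6 (it has a surface defect): it exceeds the weight limit.
By R11 (it is tagged S1): it has marker W1.
By R12 (it carries flag L, it is in category U): it has marker Q.
By R14 (it is in category V): it is certified.
By R15 (it exceeds the weight limit, it has marker W1): it is rejected.
By R16 (it is held for review): it has attribute C.
By R19 (it has attribute H1): it satisfies condition N.
By R21 (it satisfies condition P1): it is in category A.
By R24 (it passes the pressure test): it satisfies condition M1.
By R29 (it has a calibration stamp, it requires rework): it is load-tested.
By R31 (it is in category F, it meets spec): it is in category E.
By R1 (it is in category E): it is in state T.
By R3 (it is certified): it is from supplier B.
By R5 (it has marker Q, it is in category A): it is shipped.
By R10 (it has attribute C, it satisfies condition M1): it is heat-treated.
By R13 (it is heat-treated): it passes visual inspection.
By R17 (it is rejected, it is in state T, it carries flag L): it is in category X.
By R22 (it is shipped, it satisfies condition N, it is load-tested): it is in category S.
By R26 (it is in category X): it is anodized.
By R9 (it passes visual inspection, it is from supplier B): it is in state D1.
By R18 (it is in state D1, it is in category F): it has attribute Z.
By R4 (it has attribute Z, it is anodized, it is in category S): it is tagged X1.

Yes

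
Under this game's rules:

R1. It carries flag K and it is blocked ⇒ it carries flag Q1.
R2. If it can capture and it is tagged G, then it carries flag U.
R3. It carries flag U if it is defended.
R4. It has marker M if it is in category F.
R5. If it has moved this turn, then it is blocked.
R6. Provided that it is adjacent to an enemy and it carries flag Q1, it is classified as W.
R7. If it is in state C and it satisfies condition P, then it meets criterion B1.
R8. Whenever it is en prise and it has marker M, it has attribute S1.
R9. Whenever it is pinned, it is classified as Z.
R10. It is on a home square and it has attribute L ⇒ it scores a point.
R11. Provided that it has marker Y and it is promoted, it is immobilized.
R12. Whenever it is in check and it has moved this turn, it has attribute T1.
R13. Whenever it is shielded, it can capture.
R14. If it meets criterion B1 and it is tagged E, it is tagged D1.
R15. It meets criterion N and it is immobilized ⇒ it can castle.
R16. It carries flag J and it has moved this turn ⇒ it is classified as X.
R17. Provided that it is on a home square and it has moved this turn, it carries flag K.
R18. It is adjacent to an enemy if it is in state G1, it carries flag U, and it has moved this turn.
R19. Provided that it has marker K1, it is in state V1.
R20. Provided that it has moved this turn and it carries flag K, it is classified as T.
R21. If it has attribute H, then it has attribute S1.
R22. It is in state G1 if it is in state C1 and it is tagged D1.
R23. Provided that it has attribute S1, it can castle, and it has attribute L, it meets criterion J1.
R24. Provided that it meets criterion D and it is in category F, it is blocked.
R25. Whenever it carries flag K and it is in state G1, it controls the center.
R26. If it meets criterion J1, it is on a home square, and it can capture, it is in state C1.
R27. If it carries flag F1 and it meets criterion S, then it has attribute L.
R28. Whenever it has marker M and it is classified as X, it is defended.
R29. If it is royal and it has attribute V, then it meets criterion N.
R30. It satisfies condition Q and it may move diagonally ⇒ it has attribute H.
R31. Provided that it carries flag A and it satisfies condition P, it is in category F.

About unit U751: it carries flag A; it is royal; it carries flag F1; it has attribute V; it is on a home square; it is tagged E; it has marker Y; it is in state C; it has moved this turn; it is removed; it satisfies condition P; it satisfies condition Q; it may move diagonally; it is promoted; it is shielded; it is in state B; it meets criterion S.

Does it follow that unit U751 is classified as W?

Forward chaining from the given facts derives: is blocked, meets criterion B1, is immobilized, can capture, is tagged D1, carries flag K, is classified as T, has attribute L, meets criterion N, has attribute H, is in category F, carries flag Q1, has marker M, scores a point, can castle, has attribute S1, meets criterion J1, is in state C1, is in state G1, controls the center.
The only rule concluding "it is classified as W" is R6, which needs "it is adjacent to an enemy"; that is never established.

No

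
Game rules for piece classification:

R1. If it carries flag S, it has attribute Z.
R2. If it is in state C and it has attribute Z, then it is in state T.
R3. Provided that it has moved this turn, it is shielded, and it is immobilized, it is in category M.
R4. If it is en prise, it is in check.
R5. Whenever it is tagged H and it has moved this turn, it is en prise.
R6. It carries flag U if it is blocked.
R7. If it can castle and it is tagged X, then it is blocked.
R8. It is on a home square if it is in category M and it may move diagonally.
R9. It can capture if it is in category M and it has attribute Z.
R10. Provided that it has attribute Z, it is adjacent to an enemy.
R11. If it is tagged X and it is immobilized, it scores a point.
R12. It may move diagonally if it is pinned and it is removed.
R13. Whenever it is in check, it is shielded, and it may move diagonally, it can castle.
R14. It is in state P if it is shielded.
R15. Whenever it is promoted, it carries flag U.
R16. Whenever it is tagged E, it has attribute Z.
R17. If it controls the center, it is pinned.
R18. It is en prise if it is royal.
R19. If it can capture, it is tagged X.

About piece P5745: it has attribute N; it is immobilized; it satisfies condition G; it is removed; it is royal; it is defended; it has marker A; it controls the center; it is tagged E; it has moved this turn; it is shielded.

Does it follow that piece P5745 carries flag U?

By R3 (it has moved this turn, it is shielded, it is immobilized): it is in category M.
By R16 (it is tagged E): it has attribute Z.
By R17 (it controls the center): it is pinned.
By R18 (it is royal): it is en prise.
By R4 (it is en prise): it is in check.
By R9 (it is in category M, it has attribute Z): it can capture.
By R12 (it is pinned, it is removed): it may move diagonally.
By R13 (it is in check, it is shielded, it may move diagonally): it can castle.
By R19 (it can capture): it is tagged X.
By R7 (it can castle, it is tagged X): it is blocked.
By R6 (it is blocked): it carries flag U.

Yes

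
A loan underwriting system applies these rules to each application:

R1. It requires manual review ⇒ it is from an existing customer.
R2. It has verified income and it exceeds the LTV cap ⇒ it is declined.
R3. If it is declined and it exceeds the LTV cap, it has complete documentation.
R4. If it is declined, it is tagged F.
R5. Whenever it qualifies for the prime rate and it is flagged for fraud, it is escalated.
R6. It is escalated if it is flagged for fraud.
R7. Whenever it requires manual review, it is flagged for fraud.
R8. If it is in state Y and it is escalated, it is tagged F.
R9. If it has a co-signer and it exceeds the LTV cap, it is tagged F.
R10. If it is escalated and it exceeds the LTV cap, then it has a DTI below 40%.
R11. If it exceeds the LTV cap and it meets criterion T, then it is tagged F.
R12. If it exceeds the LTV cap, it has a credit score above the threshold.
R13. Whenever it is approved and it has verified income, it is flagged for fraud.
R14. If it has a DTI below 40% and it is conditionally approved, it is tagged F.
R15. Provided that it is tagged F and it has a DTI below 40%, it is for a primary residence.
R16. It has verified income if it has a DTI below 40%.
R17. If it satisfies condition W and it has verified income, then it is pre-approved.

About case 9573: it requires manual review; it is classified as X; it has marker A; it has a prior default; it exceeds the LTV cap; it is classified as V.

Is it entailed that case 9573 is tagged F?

By R7 (it requires manual review): it is flagged for fraud.
By R6 (it is flagged for fraud): it is escalated.
By R10 (it is escalated, it exceeds the LTV cap): it has a DTI below 40%.
By R16 (it has a DTI below 40%): it has verified income.
By R2 (it has verified income, it exceeds the LTV cap): it is declined.
By R4 (it is declined): it is tagged F.

Yes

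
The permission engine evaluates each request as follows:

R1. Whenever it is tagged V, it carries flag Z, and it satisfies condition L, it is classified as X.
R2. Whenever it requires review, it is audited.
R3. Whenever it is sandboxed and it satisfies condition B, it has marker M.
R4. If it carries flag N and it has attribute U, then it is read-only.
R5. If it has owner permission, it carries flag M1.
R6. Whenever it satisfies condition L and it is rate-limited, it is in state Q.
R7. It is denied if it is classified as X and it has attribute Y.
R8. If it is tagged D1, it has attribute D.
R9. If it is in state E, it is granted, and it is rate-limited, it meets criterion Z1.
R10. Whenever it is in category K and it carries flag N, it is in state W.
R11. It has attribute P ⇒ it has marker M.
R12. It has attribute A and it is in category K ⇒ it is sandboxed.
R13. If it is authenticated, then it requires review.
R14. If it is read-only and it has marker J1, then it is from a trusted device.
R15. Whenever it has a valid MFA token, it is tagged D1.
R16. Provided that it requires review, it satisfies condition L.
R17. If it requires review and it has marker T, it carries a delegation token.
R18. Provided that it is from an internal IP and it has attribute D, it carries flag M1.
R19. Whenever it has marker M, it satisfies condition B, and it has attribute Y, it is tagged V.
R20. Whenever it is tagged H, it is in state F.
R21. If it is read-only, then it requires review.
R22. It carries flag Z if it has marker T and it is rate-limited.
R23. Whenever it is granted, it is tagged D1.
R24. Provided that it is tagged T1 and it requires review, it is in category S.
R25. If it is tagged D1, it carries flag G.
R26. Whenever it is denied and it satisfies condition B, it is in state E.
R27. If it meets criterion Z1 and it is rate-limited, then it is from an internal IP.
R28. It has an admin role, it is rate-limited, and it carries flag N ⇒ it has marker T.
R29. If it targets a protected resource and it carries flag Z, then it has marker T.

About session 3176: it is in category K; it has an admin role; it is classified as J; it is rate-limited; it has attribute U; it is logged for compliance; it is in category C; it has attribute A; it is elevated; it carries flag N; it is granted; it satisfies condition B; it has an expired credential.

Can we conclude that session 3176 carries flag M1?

No

Forward chaining from the given facts derives: is read-only, is in state W, is sandboxed, requires review, is tagged D1, carries flag G, has marker T, is audited, has marker M, has attribute D, satisfies condition L, carries a delegation token, carries flag Z, is in state Q.
Rules concluding "it carries flag M1": R5 needs "it has owner permission"; R18 needs "it is from an internal IP" — none of these are established.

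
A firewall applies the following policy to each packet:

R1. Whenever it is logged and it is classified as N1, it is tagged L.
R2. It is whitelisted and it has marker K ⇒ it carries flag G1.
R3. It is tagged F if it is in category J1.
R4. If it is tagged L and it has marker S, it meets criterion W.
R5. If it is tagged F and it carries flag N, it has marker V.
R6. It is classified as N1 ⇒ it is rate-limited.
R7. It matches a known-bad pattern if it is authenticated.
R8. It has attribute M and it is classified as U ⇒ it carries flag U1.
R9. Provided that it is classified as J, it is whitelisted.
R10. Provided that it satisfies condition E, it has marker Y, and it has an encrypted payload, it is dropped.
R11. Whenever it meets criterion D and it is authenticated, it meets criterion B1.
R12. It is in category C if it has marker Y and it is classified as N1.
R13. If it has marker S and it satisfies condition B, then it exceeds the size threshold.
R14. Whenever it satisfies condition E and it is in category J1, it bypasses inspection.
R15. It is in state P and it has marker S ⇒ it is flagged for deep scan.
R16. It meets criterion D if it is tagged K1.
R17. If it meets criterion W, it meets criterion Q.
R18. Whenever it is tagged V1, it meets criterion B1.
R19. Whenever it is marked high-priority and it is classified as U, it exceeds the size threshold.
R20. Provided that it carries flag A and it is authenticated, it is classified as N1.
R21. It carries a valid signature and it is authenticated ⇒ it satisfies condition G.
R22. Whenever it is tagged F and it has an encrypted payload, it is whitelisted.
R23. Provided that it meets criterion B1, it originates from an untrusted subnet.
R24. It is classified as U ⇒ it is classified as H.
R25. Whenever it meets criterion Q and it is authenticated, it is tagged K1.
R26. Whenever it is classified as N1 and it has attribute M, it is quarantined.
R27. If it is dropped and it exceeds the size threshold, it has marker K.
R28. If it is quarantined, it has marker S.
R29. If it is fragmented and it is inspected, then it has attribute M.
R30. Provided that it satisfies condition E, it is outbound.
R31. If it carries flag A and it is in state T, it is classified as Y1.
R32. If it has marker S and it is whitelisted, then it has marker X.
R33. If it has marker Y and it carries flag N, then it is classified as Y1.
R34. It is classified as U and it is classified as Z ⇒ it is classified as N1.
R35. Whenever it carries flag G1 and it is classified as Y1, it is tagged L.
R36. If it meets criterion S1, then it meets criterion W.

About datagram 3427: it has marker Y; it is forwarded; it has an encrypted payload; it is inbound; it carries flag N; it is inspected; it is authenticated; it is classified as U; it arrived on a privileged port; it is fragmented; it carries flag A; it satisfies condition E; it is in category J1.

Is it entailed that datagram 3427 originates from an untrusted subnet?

No

Forward chaining from the given facts derives: is tagged F, has marker V, matches a known-bad pattern, is dropped, bypasses inspection, is classified as N1, is whitelisted, is classified as H, has attribute M, is outbound, is classified as Y1, is rate-limited, carries flag U1, is in category C, is quarantined, has marker S, has marker X.
The only rule concluding "it originates from an untrusted subnet" is R23, which needs "it meets criterion B1"; that is never established.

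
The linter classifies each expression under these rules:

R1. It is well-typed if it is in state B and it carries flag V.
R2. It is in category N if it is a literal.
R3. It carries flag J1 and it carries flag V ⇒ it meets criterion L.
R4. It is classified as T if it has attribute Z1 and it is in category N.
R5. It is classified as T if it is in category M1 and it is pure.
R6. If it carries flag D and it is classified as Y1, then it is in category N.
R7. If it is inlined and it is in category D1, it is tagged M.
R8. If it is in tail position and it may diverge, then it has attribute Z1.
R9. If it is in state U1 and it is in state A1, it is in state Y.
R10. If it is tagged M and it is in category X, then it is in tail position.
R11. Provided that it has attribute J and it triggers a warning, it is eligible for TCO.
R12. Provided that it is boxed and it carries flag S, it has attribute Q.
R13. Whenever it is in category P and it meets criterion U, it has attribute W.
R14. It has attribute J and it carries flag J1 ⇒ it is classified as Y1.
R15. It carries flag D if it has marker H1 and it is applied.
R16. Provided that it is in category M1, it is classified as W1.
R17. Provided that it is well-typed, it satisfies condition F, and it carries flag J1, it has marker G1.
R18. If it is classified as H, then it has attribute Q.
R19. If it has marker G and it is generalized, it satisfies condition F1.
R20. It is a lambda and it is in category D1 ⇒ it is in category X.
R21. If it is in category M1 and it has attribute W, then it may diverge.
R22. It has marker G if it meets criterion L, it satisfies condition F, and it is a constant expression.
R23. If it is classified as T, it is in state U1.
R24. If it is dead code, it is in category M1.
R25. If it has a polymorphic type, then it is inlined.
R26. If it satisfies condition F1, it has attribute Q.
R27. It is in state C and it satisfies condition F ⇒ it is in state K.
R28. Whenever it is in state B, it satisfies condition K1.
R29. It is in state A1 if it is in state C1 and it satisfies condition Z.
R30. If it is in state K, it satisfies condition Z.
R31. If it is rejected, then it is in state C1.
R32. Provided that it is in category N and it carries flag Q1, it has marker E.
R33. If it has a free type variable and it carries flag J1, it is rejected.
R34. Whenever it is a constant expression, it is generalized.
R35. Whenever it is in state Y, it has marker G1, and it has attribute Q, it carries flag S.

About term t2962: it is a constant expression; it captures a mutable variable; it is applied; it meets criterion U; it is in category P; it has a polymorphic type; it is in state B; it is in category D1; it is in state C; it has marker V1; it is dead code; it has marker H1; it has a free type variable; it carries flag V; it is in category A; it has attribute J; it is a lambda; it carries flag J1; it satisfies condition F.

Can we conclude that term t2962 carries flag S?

Yes

By R1 (it is in state B, it carries flag V): it is well-typed.
By R3 (it carries flag J1, it carries flag V): it meets criterion L.
By R13 (it is in category P, it meets criterion U): it has attribute W.
By R14 (it has attribute J, it carries flag J1): it is classified as Y1.
By R15 (it has marker H1, it is applied): it carries flag D.
By R17 (it is well-typed, it satisfies condition F, it carries flag J1): it has marker G1.
By R20 (it is a lambda, it is in category D1): it is in category X.
By R22 (it meets criterion L, it satisfies condition F, it is a constant expression): it has marker G.
By R24 (it is dead code): it is in category M1.
By R25 (it has a polymorphic type): it is inlined.
By R27 (it is in state C, it satisfies condition F): it is in state K.
By R30 (it is in state K): it satisfies condition Z.
By R33 (it has a free type variable, it carries flag J1): it is rejected.
By R34 (it is a constant expression): it is generalized.
By R6 (it carries flag D, it is classified as Y1): it is in category N.
By R7 (it is inlined, it is in category D1): it is tagged M.
By R10 (it is tagged M, it is in category X): it is in tail position.
By R19 (it has marker G, it is generalized): it satisfies condition F1.
By R21 (it is in category M1, it has attribute W): it may diverge.
By R26 (it satisfies condition F1): it has attribute Q.
By R31 (it is rejected): it is in state C1.
By R8 (it is in tail position, it may diverge): it has attribute Z1.
By R29 (it is in state C1, it satisfies condition Z): it is in state A1.
By R4 (it has attribute Z1, it is in category N): it is classified as T.
By R23 (it is classified as T): it is in state U1.
By R9 (it is in state U1, it is in state A1): it is in state Y.
By R35 (it is in state Y, it has marker G1, it has attribute Q): it carries flag S.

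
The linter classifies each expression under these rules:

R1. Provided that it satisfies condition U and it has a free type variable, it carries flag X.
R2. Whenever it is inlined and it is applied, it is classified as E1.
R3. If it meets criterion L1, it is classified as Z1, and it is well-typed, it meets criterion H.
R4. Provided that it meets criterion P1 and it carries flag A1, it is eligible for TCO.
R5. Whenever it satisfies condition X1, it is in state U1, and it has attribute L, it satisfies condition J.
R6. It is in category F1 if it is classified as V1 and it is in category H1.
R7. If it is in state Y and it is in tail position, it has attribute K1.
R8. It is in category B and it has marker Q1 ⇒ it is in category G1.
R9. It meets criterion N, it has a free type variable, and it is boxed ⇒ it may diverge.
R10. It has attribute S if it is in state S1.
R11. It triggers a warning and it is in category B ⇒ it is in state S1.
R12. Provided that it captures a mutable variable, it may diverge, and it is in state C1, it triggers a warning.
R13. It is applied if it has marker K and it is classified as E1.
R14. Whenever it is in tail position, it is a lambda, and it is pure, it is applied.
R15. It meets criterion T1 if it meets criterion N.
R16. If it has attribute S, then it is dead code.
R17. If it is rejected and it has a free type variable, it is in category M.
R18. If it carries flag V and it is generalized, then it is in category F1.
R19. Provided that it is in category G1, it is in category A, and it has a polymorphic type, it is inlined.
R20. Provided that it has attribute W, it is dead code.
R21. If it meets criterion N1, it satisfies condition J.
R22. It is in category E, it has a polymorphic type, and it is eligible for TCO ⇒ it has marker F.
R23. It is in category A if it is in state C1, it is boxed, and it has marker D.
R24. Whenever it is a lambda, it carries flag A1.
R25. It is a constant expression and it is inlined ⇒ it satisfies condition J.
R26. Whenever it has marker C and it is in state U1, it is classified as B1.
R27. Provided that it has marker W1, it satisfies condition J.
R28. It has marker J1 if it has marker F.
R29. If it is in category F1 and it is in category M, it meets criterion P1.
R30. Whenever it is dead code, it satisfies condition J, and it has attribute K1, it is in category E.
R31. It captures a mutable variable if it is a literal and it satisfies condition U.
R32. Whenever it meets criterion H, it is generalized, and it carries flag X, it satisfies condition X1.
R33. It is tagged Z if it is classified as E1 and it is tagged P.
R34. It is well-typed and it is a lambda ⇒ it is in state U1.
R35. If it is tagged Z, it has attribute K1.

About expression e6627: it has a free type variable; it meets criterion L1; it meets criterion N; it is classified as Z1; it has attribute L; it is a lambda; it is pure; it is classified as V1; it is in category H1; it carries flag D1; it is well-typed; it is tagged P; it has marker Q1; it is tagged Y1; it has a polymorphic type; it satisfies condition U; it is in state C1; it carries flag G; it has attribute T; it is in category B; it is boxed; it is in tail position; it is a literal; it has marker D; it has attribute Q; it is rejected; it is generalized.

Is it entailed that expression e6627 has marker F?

Yes

By R1 (it satisfies condition U, it has a free type variable): it carries flag X.
By R3 (it meets criterion L1, it is classified as Z1, it is well-typed): it meets criterion H.
By R6 (it is classified as V1, it is in category H1): it is in category F1.
By R8 (it is in category B, it has marker Q1): it is in category G1.
By R9 (it meets criterion N, it has a free type variable, it is boxed): it may diverge.
By R14 (it is in tail position, it is a lambda, it is pure): it is applied.
By R17 (it is rejected, it has a free type variable): it is in category M.
By R23 (it is in state C1, it is boxed, it has marker D): it is in category A.
By R24 (it is a lambda): it carries flag A1.
By R29 (it is in category F1, it is in category M): it meets criterion P1.
By R31 (it is a literal, it satisfies condition U): it captures a mutable variable.
By R32 (it meets criterion H, it is generalized, it carries flag X): it satisfies condition X1.
By R34 (it is well-typed, it is a lambda): it is in state U1.
By R4 (it meets criterion P1, it carries flag A1): it is eligible for TCO.
By R5 (it satisfies condition X1, it is in state U1, it has attribute L): it satisfies condition J.
By R12 (it captures a mutable variable, it may diverge, it is in state C1): it triggers a warning.
By R19 (it is in category G1, it is in category A, it has a polymorphic type): it is inlined.
By R2 (it is inlined, it is applied): it is classified as E1.
By R11 (it triggers a warning, it is in category B): it is in state S1.
By R33 (it is classified as E1, it is tagged P): it is tagged Z.
By R35 (it is tagged Z): it has attribute K1.
By R10 (it is in state S1): it has attribute S.
By R16 (it has attribute S): it is dead code.
By R30 (it is dead code, it satisfies condition J, it has attribute K1): it is in category E.
By R22 (it is in category E, it has a polymorphic type, it is eligible for TCO): it has marker F.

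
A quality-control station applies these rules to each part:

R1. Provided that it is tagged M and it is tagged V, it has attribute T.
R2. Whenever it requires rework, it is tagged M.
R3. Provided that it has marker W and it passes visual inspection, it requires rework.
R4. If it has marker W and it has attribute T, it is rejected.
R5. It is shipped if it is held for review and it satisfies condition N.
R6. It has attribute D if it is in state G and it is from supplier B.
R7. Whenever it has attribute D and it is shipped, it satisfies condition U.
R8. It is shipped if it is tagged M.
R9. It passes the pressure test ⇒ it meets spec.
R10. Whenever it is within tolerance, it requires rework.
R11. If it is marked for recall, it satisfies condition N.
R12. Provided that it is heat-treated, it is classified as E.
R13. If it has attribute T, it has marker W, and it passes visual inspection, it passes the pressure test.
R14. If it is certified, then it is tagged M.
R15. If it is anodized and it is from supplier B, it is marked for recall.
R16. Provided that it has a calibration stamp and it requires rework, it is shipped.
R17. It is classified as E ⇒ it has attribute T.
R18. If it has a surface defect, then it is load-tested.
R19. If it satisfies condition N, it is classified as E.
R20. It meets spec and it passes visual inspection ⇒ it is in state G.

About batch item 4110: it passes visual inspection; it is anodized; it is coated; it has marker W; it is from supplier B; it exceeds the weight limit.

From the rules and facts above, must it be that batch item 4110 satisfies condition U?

Yes

By R3 (it has marker W, it passes visual inspection): it requires rework.
By R15 (it is anodized, it is from supplier B): it is marked for recall.
By R2 (it requires rework): it is tagged M.
By R8 (it is tagged M): it is shipped.
By R11 (it is marked for recall): it satisfies condition N.
By R19 (it satisfies condition N): it is classified as E.
By R17 (it is classified as E): it has attribute T.
By R13 (it has attribute T, it has marker W, it passes visual inspection): it passes the pressure test.
By R9 (it passes the pressure test): it meets spec.
By R20 (it meets spec, it passes visual inspection): it is in state G.
By R6 (it is in state G, it is from supplier B): it has attribute D.
By R7 (it has attribute D, it is shipped): it satisfies condition U.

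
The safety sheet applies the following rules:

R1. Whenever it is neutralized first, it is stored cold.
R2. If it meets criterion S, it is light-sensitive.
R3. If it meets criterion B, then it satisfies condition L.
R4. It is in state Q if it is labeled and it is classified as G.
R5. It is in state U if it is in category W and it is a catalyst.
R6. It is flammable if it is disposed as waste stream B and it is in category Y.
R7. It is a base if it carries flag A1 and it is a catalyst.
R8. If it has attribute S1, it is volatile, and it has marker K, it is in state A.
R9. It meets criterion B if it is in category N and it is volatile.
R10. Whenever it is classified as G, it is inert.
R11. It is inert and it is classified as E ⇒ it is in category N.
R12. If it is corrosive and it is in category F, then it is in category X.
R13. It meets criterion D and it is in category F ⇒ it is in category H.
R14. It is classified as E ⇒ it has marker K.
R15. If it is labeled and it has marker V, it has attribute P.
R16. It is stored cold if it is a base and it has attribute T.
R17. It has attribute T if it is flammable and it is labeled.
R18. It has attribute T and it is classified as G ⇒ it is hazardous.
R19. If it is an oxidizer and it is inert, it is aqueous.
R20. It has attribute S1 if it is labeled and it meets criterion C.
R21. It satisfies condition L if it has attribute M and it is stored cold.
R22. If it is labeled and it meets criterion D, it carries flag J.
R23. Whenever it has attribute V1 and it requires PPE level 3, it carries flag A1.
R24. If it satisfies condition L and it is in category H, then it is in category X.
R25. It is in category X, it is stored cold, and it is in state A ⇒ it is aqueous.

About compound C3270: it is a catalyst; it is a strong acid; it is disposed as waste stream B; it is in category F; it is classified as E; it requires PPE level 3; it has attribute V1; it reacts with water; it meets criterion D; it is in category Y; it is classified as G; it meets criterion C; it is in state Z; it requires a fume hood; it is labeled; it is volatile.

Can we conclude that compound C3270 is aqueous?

Yes

By R6 (it is disposed as waste stream B, it is in category Y): it is flammable.
By R10 (it is classified as G): it is inert.
By R11 (it is inert, it is classified as E): it is in category N.
By R13 (it meets criterion D, it is in category F): it is in category H.
By R14 (it is classified as E): it has marker K.
By R17 (it is flammable, it is labeled): it has attribute T.
By R20 (it is labeled, it meets criterion C): it has attribute S1.
By R23 (it has attribute V1, it requires PPE level 3): it carries flag A1.
By R7 (it carries flag A1, it is a catalyst): it is a base.
By R8 (it has attribute S1, it is volatile, it has marker K): it is in state A.
By R9 (it is in category N, it is volatile): it meets criterion B.
By R16 (it is a base, it has attribute T): it is stored cold.
By R3 (it meets criterion B): it satisfies condition L.
By R24 (it satisfies condition L, it is in category H): it is in category X.
By R25 (it is in category X, it is stored cold, it is in state A): it is aqueous.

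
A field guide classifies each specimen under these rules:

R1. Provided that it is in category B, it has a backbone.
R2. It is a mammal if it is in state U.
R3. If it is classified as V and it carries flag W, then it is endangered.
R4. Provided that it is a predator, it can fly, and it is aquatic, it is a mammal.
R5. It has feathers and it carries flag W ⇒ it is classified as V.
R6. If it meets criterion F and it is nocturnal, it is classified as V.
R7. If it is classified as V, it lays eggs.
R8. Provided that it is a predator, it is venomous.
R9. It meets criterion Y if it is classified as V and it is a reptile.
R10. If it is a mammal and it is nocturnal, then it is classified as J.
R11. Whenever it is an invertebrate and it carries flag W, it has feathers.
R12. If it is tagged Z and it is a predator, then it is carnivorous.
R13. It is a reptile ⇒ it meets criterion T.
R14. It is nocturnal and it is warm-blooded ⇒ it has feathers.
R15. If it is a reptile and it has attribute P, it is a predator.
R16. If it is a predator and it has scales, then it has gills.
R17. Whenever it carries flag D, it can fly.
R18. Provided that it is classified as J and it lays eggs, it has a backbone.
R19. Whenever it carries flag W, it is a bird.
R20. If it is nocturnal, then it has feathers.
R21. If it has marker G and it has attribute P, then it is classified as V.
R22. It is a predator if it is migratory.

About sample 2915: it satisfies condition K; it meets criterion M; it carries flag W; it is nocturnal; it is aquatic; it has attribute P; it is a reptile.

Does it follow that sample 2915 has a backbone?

Forward chaining from the given facts derives: meets criterion T, is a predator, is a bird, has feathers, is classified as V, lays eggs, is venomous, meets criterion Y, is endangered.
Rules concluding "it has a backbone": R1 needs "it is in category B"; R18 needs "it is classified as J" — none of these are established.

No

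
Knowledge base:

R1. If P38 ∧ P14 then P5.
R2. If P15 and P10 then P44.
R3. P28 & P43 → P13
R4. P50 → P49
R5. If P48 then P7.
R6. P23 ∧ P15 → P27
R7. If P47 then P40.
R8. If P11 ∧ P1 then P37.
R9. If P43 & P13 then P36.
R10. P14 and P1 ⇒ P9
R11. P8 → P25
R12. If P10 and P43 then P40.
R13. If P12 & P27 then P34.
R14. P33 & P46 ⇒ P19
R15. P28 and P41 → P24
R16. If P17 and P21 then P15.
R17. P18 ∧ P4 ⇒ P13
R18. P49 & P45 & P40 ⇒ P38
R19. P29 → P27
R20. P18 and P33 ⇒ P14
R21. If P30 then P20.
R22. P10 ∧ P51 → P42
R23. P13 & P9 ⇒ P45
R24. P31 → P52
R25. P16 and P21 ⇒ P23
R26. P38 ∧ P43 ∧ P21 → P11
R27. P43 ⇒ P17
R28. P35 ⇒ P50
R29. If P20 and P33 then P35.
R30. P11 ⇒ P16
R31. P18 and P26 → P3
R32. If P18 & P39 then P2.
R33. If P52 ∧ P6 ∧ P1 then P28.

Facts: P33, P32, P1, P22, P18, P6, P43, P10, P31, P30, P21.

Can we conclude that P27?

P40  (by R12: P10, P43)
P14  (by R20: P18, P33)
P20  (by R21: P30)
P52  (by R24: P31)
P17  (by R27: P43)
P35  (by R29: P20, P33)
P28  (by R33: P52, P6, P1)
P13  (by R3: P28, P43)
P9  (by R10: P14, P1)
P15  (by R16: P17, P21)
P45  (by R23: P13, P9)
P50  (by R28: P35)
P49  (by R4: P50)
P38  (by R18: P49, P45, P40)
P11  (by R26: P38, P43, P21)
P16  (by R30: P11)
P23  (by R25: P16, P21)
P27  (by R6: P23, P15)

Yes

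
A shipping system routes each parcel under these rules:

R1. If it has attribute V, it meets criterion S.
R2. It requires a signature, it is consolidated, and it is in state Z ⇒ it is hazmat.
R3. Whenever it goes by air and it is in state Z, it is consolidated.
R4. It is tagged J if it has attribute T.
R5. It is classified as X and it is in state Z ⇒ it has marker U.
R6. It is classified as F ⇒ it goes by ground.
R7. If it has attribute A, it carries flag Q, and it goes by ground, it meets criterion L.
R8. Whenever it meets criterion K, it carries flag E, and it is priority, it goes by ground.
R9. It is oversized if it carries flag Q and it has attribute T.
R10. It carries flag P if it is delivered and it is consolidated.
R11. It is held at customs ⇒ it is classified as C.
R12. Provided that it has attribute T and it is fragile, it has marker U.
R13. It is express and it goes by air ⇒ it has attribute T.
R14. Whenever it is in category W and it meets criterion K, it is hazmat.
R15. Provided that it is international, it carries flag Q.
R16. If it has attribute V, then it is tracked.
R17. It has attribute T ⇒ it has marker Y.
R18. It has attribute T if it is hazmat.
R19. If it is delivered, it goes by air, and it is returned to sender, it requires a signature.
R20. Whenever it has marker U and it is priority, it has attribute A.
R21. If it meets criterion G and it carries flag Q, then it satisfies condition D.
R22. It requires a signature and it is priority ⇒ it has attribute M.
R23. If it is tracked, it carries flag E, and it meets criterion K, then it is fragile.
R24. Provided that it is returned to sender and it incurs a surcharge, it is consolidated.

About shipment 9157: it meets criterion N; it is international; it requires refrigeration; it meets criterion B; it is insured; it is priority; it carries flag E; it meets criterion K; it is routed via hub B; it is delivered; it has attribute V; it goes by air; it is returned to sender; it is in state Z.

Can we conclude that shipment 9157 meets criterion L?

By R3 (it goes by air, it is in state Z): it is consolidated.
By R8 (it meets criterion K, it carries flag E, it is priority): it goes by ground.
By R15 (it is international): it carries flag Q.
By R16 (it has attribute V): it is tracked.
By R19 (it is delivered, it goes by air, it is returned to sender): it requires a signature.
By R23 (it is tracked, it carries flag E, it meets criterion K): it is fragile.
By R2 (it requires a signature, it is consolidated, it is in state Z): it is hazmat.
By R18 (it is hazmat): it has attribute T.
By R12 (it has attribute T, it is fragile): it has marker U.
By R20 (it has marker U, it is priority): it has attribute A.
By R7 (it has attribute A, it carries flag Q, it goes by ground): it meets criterion L.

Yes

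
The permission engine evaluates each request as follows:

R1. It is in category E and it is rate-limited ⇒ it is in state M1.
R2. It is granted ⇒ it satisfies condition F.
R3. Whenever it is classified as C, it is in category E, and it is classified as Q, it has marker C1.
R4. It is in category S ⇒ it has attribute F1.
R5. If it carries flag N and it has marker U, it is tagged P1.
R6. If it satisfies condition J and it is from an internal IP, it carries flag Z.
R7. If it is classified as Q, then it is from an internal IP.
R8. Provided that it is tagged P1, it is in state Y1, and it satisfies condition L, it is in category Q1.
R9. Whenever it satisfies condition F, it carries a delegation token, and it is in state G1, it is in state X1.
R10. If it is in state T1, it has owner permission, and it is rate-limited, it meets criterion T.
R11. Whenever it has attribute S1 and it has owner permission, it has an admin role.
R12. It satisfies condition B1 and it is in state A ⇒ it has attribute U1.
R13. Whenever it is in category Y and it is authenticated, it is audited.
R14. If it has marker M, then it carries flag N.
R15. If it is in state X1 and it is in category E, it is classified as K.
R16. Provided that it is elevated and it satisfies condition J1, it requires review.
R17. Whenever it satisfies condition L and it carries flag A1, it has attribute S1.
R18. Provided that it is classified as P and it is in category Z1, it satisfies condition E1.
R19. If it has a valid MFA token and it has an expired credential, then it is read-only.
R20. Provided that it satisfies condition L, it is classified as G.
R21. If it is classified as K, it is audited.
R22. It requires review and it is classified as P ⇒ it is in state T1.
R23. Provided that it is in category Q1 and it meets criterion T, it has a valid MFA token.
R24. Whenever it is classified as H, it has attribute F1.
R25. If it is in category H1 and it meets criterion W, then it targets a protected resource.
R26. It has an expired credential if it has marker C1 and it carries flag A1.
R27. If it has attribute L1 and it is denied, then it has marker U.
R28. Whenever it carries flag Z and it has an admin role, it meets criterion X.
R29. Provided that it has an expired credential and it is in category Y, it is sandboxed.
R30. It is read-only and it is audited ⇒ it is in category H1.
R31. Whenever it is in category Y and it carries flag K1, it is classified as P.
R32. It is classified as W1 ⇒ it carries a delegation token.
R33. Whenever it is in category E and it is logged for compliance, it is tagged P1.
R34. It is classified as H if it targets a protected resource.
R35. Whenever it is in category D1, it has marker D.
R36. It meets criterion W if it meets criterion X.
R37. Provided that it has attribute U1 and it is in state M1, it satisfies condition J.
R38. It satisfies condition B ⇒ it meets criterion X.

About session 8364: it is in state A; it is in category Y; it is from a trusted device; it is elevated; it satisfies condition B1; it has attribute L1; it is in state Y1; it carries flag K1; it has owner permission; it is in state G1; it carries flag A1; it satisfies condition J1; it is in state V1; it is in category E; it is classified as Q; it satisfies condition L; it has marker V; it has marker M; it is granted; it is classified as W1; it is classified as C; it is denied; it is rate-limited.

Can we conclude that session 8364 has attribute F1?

By R1 (it is in category E, it is rate-limited): it is in state M1.
By R2 (it is granted): it satisfies condition F.
By R3 (it is classified as C, it is in category E, it is classified as Q): it has marker C1.
By R7 (it is classified as Q): it is from an internal IP.
By R12 (it satisfies condition B1, it is in state A): it has attribute U1.
By R14 (it has marker M): it carries flag N.
By R16 (it is elevated, it satisfies condition J1): it requires review.
By R17 (it satisfies condition L, it carries flag A1): it has attribute S1.
By R26 (it has marker C1, it carries flag A1): it has an expired credential.
By R27 (it has attribute L1, it is denied): it has marker U.
By R31 (it is in category Y, it carries flag K1): it is classified as P.
By R32 (it is classified as W1): it carries a delegation token.
By R37 (it has attribute U1, it is in state M1): it satisfies condition J.
By R5 (it carries flag N, it has marker U): it is tagged P1.
By R6 (it satisfies condition J, it is from an internal IP): it carries flag Z.
By R8 (it is tagged P1, it is in state Y1, it satisfies condition L): it is in category Q1.
By R9 (it satisfies condition F, it carries a delegation token, it is in state G1): it is in state X1.
By R11 (it has attribute S1, it has owner permission): it has an admin role.
By R15 (it is in state X1, it is in category E): it is classified as K.
By R21 (it is classified as K): it is audited.
By R22 (it requires review, it is classified as P): it is in state T1.
By R28 (it carries flag Z, it has an admin role): it meets criterion X.
By R36 (it meets criterion X): it meets criterion W.
By R10 (it is in state T1, it has owner permission, it is rate-limited): it meets criterion T.
By R23 (it is in category Q1, it meets criterion T): it has a valid MFA token.
By R19 (it has a valid MFA token, it has an expired credential): it is read-only.
By R30 (it is read-only, it is audited): it is in category H1.
By R25 (it is in category H1, it meets criterion W): it targets a protected resource.
By R34 (it targets a protected resource): it is classified as H.
By R24 (it is classified as H): it has attribute F1.

Yes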